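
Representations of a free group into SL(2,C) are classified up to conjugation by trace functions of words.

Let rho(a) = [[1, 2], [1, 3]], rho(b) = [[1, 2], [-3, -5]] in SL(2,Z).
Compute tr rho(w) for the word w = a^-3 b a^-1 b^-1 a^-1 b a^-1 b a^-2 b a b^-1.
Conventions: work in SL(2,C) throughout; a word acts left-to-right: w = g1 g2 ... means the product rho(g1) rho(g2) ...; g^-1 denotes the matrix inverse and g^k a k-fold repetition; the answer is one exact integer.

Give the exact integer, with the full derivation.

rho(a^-1) = [[3, -2], [-1, 1]]
... * rho(a^-1) = [[3, -2], [-1, 1]]  ->  [[11, -8], [-4, 3]]
... * rho(a^-1) = [[3, -2], [-1, 1]]  ->  [[41, -30], [-15, 11]]
... * rho(b) = [[1, 2], [-3, -5]]  ->  [[131, 232], [-48, -85]]
... * rho(a^-1) = [[3, -2], [-1, 1]]  ->  [[161, -30], [-59, 11]]
... * rho(b^-1) = [[-5, -2], [3, 1]]  ->  [[-895, -352], [328, 129]]
... * rho(a^-1) = [[3, -2], [-1, 1]]  ->  [[-2333, 1438], [855, -527]]
... * rho(b) = [[1, 2], [-3, -5]]  ->  [[-6647, -11856], [2436, 4345]]
... * rho(a^-1) = [[3, -2], [-1, 1]]  ->  [[-8085, 1438], [2963, -527]]
... * rho(b) = [[1, 2], [-3, -5]]  ->  [[-12399, -23360], [4544, 8561]]
... * rho(a^-1) = [[3, -2], [-1, 1]]  ->  [[-13837, 1438], [5071, -527]]
... * rho(a^-1) = [[3, -2], [-1, 1]]  ->  [[-42949, 29112], [15740, -10669]]
... * rho(b) = [[1, 2], [-3, -5]]  ->  [[-130285, -231458], [47747, 84825]]
... * rho(a) = [[1, 2], [1, 3]]  ->  [[-361743, -954944], [132572, 349969]]
... * rho(b^-1) = [[-5, -2], [3, 1]]  ->  [[-1056117, -231458], [387047, 84825]]
tr = -1056117 + 84825 = -971292

-971292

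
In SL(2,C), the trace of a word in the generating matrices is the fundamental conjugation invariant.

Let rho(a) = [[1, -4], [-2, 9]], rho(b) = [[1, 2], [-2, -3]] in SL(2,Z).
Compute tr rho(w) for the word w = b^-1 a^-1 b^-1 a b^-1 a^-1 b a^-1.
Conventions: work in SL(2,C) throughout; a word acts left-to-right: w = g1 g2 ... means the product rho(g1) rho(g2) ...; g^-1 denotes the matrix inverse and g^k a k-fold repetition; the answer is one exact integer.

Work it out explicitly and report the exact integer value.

6674

rho(b^-1) = [[-3, -2], [2, 1]]
... * rho(a^-1) = [[9, 4], [2, 1]]  ->  [[-31, -14], [20, 9]]
... * rho(b^-1) = [[-3, -2], [2, 1]]  ->  [[65, 48], [-42, -31]]
... * rho(a) = [[1, -4], [-2, 9]]  ->  [[-31, 172], [20, -111]]
... * rho(b^-1) = [[-3, -2], [2, 1]]  ->  [[437, 234], [-282, -151]]
... * rho(a^-1) = [[9, 4], [2, 1]]  ->  [[4401, 1982], [-2840, -1279]]
... * rho(b) = [[1, 2], [-2, -3]]  ->  [[437, 2856], [-282, -1843]]
... * rho(a^-1) = [[9, 4], [2, 1]]  ->  [[9645, 4604], [-6224, -2971]]
tr = 9645 + -2971 = 6674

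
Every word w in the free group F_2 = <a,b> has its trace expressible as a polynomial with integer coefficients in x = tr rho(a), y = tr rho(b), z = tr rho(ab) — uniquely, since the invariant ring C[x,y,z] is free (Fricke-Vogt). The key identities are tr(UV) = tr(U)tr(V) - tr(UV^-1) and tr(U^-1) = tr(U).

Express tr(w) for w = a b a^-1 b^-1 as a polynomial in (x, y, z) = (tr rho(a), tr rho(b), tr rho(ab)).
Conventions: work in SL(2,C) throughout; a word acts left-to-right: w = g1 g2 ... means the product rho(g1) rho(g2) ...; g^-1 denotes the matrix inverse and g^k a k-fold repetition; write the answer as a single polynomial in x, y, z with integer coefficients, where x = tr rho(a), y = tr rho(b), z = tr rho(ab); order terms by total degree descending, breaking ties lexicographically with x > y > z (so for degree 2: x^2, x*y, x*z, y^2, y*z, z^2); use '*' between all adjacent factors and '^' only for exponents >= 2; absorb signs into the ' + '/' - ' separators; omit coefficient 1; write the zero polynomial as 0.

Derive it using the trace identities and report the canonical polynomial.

-x*y*z + x^2 + y^2 + z^2 - 2

trace(b a b) = trace(b)*trace(a b) - trace(a) = y*z - x
trace(b a b a) = trace(b a)*trace(b a) - trace(1)   [split at repeated b] = z^2 - 2
trace(a b a^-1 b) = trace(b a b)*trace(a) - trace(b a b a) = x*y*z - x^2 - z^2 + 2
trace(a b a^-1 b^-1) = trace(a b a^-1)*trace(b) - trace(a b a^-1 b) = -x*y*z + x^2 + y^2 + z^2 - 2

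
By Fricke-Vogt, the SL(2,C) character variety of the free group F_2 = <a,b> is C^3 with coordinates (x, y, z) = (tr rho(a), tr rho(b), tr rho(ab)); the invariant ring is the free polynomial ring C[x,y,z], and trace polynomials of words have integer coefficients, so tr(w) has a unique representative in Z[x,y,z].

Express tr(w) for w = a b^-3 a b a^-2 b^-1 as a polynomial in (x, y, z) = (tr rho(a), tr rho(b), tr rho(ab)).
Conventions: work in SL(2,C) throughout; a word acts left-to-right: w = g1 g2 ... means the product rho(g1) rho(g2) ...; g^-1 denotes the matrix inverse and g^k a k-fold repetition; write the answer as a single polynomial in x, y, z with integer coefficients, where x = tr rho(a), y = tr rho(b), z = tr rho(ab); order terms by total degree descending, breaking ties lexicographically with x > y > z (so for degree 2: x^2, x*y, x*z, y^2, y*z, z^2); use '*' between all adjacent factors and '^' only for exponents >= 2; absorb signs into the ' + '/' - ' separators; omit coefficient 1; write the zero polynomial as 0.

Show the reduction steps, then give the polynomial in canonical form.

-x^3*y^4*z + x^4*y^3 + x^2*y^5 + 2*x^2*y^3*z^2 + x^3*y^2*z - x*y^4*z - x*y^2*z^3 - 2*x^4*y - 6*x^2*y^3 - 3*x^2*y*z^2 + x^3*z + 5*x*y^2*z + x*z^3 + 8*x^2*y + y^3 - 4*x*z - 3*y

apply: trace(a^2) = trace(a) trace(a) - trace(1)   [square of a] = x^2 - 2
trace(a^2 b) = trace(a) trace(b a) - trace(b)   [square of a] = x*z - y
trace(b^-1 a^2) = trace(a^2) trace(b) - trace(a^2 b)   [inverse elimination on b] = x^2*y - x*z - y
apply: trace(b^-1 a^2 b^-1) = trace(b^-1 a^2) trace(b) - trace(b^-1 a^2 b)   [inverse elimination on b] = x^2*y^2 - x*y*z - x^2 - y^2 + 2
apply: trace(a b^-3 a) = trace(b^-1 a^2 b^-1) trace(b) - trace(b^-1 a^2)   [inverse elimination on b] = x^2*y^3 - x*y^2*z - 2*x^2*y - y^3 + x*z + 3*y
apply: trace(a b a^2) = trace(a) trace(b a^2) - trace(b a)   [square of a] = x^2*z - x*y - z
use: trace(b a b a) = trace(b a) trace(b a) - trace(1)   [split at a repeated b] = z^2 - 2
trace(b a b) = trace(b) trace(a b) - trace(a)   [square of b] = y*z - x
trace(a b a^2 b) = trace(a) trace(b a b a) - trace(b a b)   [square of a] = x*z^2 - y*z - x
apply: trace(a b^-1 a b a) = trace(a b a^2) trace(b) - trace(a b a^2 b)   [inverse elimination on b] = x^2*y*z - x*y^2 - x*z^2 + x
use: trace(a b a b a b) = trace(b a b a) trace(b a) - trace(a b)   [split at a repeated b] = z^3 - 3*z
trace(a b^-1 a b a b) = trace(a b a b a) trace(b) - trace(a b a b a b)   [inverse elimination on b] = x*y*z^2 - y^2*z - z^3 - x*y + 3*z
apply: trace(b^-1 a b a b^-1 a) = trace(a b^-1 a b a) trace(b) - trace(a b^-1 a b a b)   [inverse elimination on b] = x^2*y^2*z - x*y^3 - 2*x*y*z^2 + y^2*z + z^3 + 2*x*y - 3*z
trace(a b a b^-1 a) = trace(a^2 b a) trace(b) - trace(a^2 b a b)   [inverse elimination on b] = x^2*y*z - x*y^2 - x*z^2 + x
trace(b^-1 a b a b^-1 a b^-1) = trace(b^-1 a b a b^-1 a) trace(b) - trace(b^-1 a b a b^-1 a b)   [inverse elimination on b] = x^2*y^3*z - x*y^4 - 2*x*y^2*z^2 - x^2*y*z + y^3*z + y*z^3 + 3*x*y^2 + x*z^2 - 3*y*z - x
use: trace(b^-1 a b^-3 a b a) = trace(b^-1 a b a b^-1 a b^-1) trace(b) - trace(b^-1 a b a b^-1 a)   [inverse elimination on b] = x^2*y^4*z - x*y^5 - 2*x*y^3*z^2 - 2*x^2*y^2*z + y^4*z + y^2*z^3 + 4*x*y^3 + 3*x*y*z^2 - 4*y^2*z - z^3 - 3*x*y + 3*z
trace(b^-1 a b^-3 a b a^-1) = trace(b^-1 a b^-3 a b) trace(a) - trace(b^-1 a b^-3 a b a)   [inverse elimination on a] = -x^2*y^4*z + x^3*y^3 + x*y^5 + 2*x*y^3*z^2 + x^2*y^2*z - y^4*z - y^2*z^3 - 2*x^3*y - 5*x*y^3 - 3*x*y*z^2 + x^2*z + 4*y^2*z + z^3 + 6*x*y - 3*z
trace(a b^-3 a b a^-2 b^-1) = trace(b^-1 a b^-3 a b a^-1) trace(a) - trace(b^-1 a b^-3 a b)   [inverse elimination on a] = -x^3*y^4*z + x^4*y^3 + x^2*y^5 + 2*x^2*y^3*z^2 + x^3*y^2*z - x*y^4*z - x*y^2*z^3 - 2*x^4*y - 6*x^2*y^3 - 3*x^2*y*z^2 + x^3*z + 5*x*y^2*z + x*z^3 + 8*x^2*y + y^3 - 4*x*z - 3*y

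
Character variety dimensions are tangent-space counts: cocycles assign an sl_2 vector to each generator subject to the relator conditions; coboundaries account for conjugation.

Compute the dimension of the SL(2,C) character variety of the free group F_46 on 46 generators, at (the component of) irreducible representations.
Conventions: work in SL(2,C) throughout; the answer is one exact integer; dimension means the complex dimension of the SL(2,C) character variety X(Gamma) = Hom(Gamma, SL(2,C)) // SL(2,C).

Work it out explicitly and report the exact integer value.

135

The free group F_46: 46 generators, no relators.
A cocycle picks one sl_2 vector per generator freely, giving dim Z^1 = 3*46 = 138.
Irreducibility makes the coboundary map sl_2 -> Z^1 injective (trivial centralizer), so dim B^1 = 3.
dim X = dim H^1 = dim Z^1 - dim B^1 = 138 - 3 = 135.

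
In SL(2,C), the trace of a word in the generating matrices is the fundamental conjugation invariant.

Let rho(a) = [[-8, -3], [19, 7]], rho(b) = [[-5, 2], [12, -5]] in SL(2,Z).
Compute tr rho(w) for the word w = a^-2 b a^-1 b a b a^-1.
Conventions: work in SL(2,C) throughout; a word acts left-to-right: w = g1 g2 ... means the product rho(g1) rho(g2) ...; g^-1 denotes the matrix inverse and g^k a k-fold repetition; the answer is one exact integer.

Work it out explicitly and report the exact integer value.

rho(a^-1) = [[7, 3], [-19, -8]]
... * rho(a^-1) = [[7, 3], [-19, -8]]  ->  [[-8, -3], [19, 7]]
... * rho(b) = [[-5, 2], [12, -5]]  ->  [[4, -1], [-11, 3]]
... * rho(a^-1) = [[7, 3], [-19, -8]]  ->  [[47, 20], [-134, -57]]
... * rho(b) = [[-5, 2], [12, -5]]  ->  [[5, -6], [-14, 17]]
... * rho(a) = [[-8, -3], [19, 7]]  ->  [[-154, -57], [435, 161]]
... * rho(b) = [[-5, 2], [12, -5]]  ->  [[86, -23], [-243, 65]]
... * rho(a^-1) = [[7, 3], [-19, -8]]  ->  [[1039, 442], [-2936, -1249]]
tr = 1039 + -1249 = -210

-210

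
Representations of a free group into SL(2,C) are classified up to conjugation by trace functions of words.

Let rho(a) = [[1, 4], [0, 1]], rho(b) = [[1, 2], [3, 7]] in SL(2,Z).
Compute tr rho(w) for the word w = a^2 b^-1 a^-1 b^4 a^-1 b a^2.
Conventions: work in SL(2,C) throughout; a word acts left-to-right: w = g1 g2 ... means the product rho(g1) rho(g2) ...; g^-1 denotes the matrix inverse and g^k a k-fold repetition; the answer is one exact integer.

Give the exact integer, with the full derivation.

-1199614

rho(a) = [[1, 4], [0, 1]]
... * rho(a) = [[1, 4], [0, 1]]  ->  [[1, 8], [0, 1]]
... * rho(b^-1) = [[7, -2], [-3, 1]]  ->  [[-17, 6], [-3, 1]]
... * rho(a^-1) = [[1, -4], [0, 1]]  ->  [[-17, 74], [-3, 13]]
... * rho(b) = [[1, 2], [3, 7]]  ->  [[205, 484], [36, 85]]
... * rho(b) = [[1, 2], [3, 7]]  ->  [[1657, 3798], [291, 667]]
... * rho(b) = [[1, 2], [3, 7]]  ->  [[13051, 29900], [2292, 5251]]
... * rho(b) = [[1, 2], [3, 7]]  ->  [[102751, 235402], [18045, 41341]]
... * rho(a^-1) = [[1, -4], [0, 1]]  ->  [[102751, -175602], [18045, -30839]]
... * rho(b) = [[1, 2], [3, 7]]  ->  [[-424055, -1023712], [-74472, -179783]]
... * rho(a) = [[1, 4], [0, 1]]  ->  [[-424055, -2719932], [-74472, -477671]]
... * rho(a) = [[1, 4], [0, 1]]  ->  [[-424055, -4416152], [-74472, -775559]]
tr = -424055 + -775559 = -1199614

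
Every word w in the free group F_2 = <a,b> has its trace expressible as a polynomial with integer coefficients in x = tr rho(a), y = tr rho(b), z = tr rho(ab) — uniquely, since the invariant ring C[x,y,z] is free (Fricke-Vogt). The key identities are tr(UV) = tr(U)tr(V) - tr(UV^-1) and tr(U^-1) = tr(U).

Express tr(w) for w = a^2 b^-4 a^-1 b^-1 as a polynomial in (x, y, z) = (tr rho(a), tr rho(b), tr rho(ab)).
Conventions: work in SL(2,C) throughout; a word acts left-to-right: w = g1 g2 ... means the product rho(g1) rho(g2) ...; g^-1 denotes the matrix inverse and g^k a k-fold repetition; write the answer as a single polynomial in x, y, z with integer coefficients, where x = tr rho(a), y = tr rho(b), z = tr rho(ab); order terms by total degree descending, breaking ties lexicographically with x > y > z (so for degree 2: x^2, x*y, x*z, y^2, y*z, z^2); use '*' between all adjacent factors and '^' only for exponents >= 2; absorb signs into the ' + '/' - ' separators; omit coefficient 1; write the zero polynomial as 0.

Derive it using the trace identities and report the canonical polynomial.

tr(a^2) = tr(a) * tr(a) - tr(1)   [square of a] = x^2 - 2
tr(a^2 b) = tr(a) * tr(b a) - tr(b)   [square of a] = x*z - y
tr(b^-1 a^2) = tr(a^2) * tr(b) - tr(a^2 b)   [inverse elimination on b] = x^2*y - x*z - y
tr(a^2 b^-2) = tr(b^-1 a^2) * tr(b) - tr(b^-1 a^2 b)   [inverse elimination on b] = x^2*y^2 - x*y*z - x^2 - y^2 + 2
tr(a^2 b^-3) = tr(a^2 b^-2) * tr(b) - tr(a^2 b^-1)   [inverse elimination on b] = x^2*y^3 - x*y^2*z - 2*x^2*y - y^3 + x*z + 3*y
tr(b^-1 a^2 b^-3) = tr(a^2 b^-3) * tr(b) - tr(a^2 b^-2)   [inverse elimination on b] = x^2*y^4 - x*y^3*z - 3*x^2*y^2 - y^4 + 2*x*y*z + x^2 + 4*y^2 - 2
tr(a^3) = tr(a) * tr(a^2) - tr(a)   [square of a] = x^3 - 3*x
tr(a^3 b) = tr(a) * tr(b a^2) - tr(b a)   [square of a] = x^2*z - x*y - z
tr(a b^-1 a^2) = tr(a^3) * tr(b) - tr(a^3 b)   [inverse elimination on b] = x^3*y - x^2*z - 2*x*y + z
tr(b a b a) = tr(a b) * tr(a b) - tr(1)   [split at a repeated a] = z^2 - 2
tr(b a b) = tr(b) * tr(a b) - tr(a)   [square of b] = y*z - x
tr(a^2 b a b) = tr(a) * tr(b a b a) - tr(b a b)   [square of a] = x*z^2 - y*z - x
tr(a b^-1 a^2 b) = tr(a^2 b a) * tr(b) - tr(a^2 b a b)   [inverse elimination on b] = x^2*y*z - x*y^2 - x*z^2 + x
tr(a b^-1 a^2 b^-1) = tr(a b^-1 a^2) * tr(b) - tr(a b^-1 a^2 b)   [inverse elimination on b] = x^3*y^2 - 2*x^2*y*z - x*y^2 + x*z^2 + y*z - x
tr(b^-2 a b^-1 a^2) = tr(a b^-1 a^2 b^-1) * tr(b) - tr(a b^-1 a^2)   [inverse elimination on b] = x^3*y^3 - 2*x^2*y^2*z - x^3*y - x*y^3 + x*y*z^2 + x^2*z + y^2*z + x*y - z
tr(b^-1 a^2 b^-3 a) = tr(b^-2 a b^-1 a^2) * tr(b) - tr(b^-2 a b^-1 a^2 b)   [inverse elimination on b] = x^3*y^4 - 2*x^2*y^3*z - 2*x^3*y^2 - x*y^4 + x*y^2*z^2 + 3*x^2*y*z + y^3*z + 2*x*y^2 - x*z^2 - 2*y*z + x
tr(b^-1 a^-1 b^-1 a^2 b^-2) = tr(b^-1 a^2 b^-3) * tr(a) - tr(b^-1 a^2 b^-3 a)   [inverse elimination on a] = x^2*y^3*z - x^3*y^2 - x*y^2*z^2 - x^2*y*z - y^3*z + x^3 + 2*x*y^2 + x*z^2 + 2*y*z - 3*x
tr(b^-1 a^-1 b^-1 a^2 b^-1) = tr(b^-1 a^2 b^-2) * tr(a) - tr(b^-1 a^2 b^-2 a)   [inverse elimination on a] = x^2*y^2*z - x^3*y - x*y*z^2 - y^2*z + 2*x*y + z
tr(a^2 b^-4 a^-1 b^-1) = tr(b^-1 a^-1 b^-1 a^2 b^-2) * tr(b) - tr(b^-1 a^-1 b^-1 a^2 b^-1)   [inverse elimination on b] = x^2*y^4*z - x^3*y^3 - x*y^3*z^2 - 2*x^2*y^2*z - y^4*z + 2*x^3*y + 2*x*y^3 + 2*x*y*z^2 + 3*y^2*z - 5*x*y - z

x^2*y^4*z - x^3*y^3 - x*y^3*z^2 - 2*x^2*y^2*z - y^4*z + 2*x^3*y + 2*x*y^3 + 2*x*y*z^2 + 3*y^2*z - 5*x*y - z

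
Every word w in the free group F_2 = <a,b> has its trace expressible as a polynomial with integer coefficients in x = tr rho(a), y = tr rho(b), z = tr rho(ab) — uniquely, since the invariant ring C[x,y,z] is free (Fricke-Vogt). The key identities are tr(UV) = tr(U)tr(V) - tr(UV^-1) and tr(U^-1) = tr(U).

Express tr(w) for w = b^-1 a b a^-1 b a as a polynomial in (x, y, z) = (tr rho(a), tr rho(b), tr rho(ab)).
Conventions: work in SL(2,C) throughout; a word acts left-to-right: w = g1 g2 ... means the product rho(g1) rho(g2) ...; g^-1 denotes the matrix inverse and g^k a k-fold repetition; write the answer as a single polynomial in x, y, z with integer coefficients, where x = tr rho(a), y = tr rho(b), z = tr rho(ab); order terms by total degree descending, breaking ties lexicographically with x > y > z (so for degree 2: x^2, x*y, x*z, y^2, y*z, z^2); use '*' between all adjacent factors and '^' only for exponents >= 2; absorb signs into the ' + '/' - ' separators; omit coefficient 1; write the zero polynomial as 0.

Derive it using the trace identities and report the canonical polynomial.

x^2*y^2*z - x^3*y - x*y^3 - 2*x*y*z^2 + x^2*z + y^2*z + z^3 + 4*x*y - 3*z

trace(a^2 b) = trace(a) * trace(b a) - trace(b)   [square of a] = x*z - y
trace(a^2) = trace(a) * trace(a) - trace(1)   [square of a] = x^2 - 2
trace(a b^2 a) = trace(b) * trace(a^2 b) - trace(a^2)   [square of b] = x*y*z - x^2 - y^2 + 2
trace(a b a b) = trace(b a) * trace(b a) - trace(1)   [split at a repeated b] = z^2 - 2
trace(a b^2 a b) = trace(b) * trace(a b a b) - trace(a b a)   [square of b] = y*z^2 - x*z - y
trace(b a b^-1 a b) = trace(a b^2 a) * trace(b) - trace(a b^2 a b)   [inverse elimination on b] = x*y^2*z - x^2*y - y^3 - y*z^2 + x*z + 3*y
trace(b a b) = trace(b) * trace(a b) - trace(a)   [square of b] = y*z - x
trace(a b a b a) = trace(a) * trace(b a b a) - trace(b a b)   [square of a] = x*z^2 - y*z - x
trace(a b a b a b) = trace(a b) * trace(a b a b) - trace(a^-1 b^-1)   [split at a repeated a] = z^3 - 3*z
trace(b a b^-1 a b a) = trace(a b a b a) * trace(b) - trace(a b a b a b)   [inverse elimination on b] = x*y*z^2 - y^2*z - z^3 - x*y + 3*z
trace(b^-1 a b a^-1 b a) = trace(b a b^-1 a b) * trace(a) - trace(b a b^-1 a b a)   [inverse elimination on a] = x^2*y^2*z - x^3*y - x*y^3 - 2*x*y*z^2 + x^2*z + y^2*z + z^3 + 4*x*y - 3*z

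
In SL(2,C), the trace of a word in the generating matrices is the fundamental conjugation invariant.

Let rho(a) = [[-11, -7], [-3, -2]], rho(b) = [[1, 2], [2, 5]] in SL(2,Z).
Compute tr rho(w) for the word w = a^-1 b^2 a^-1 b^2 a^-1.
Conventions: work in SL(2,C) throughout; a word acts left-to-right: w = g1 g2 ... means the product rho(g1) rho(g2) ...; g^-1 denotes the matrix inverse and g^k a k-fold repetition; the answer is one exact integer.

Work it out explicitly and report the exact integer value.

rho(a^-1) = [[-2, 7], [3, -11]]
... * rho(b) = [[1, 2], [2, 5]]  ->  [[12, 31], [-19, -49]]
... * rho(b) = [[1, 2], [2, 5]]  ->  [[74, 179], [-117, -283]]
... * rho(a^-1) = [[-2, 7], [3, -11]]  ->  [[389, -1451], [-615, 2294]]
... * rho(b) = [[1, 2], [2, 5]]  ->  [[-2513, -6477], [3973, 10240]]
... * rho(b) = [[1, 2], [2, 5]]  ->  [[-15467, -37411], [24453, 59146]]
... * rho(a^-1) = [[-2, 7], [3, -11]]  ->  [[-81299, 303252], [128532, -479435]]
tr = -81299 + -479435 = -560734

-560734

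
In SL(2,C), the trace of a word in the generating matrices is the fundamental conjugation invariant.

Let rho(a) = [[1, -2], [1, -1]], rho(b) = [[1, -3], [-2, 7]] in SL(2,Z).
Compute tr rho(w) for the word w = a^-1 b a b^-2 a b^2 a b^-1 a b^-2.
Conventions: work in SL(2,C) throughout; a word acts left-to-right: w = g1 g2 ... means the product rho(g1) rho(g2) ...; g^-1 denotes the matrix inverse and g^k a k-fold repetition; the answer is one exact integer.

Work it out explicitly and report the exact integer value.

rho(a^-1) = [[-1, 2], [-1, 1]]
... * rho(b) = [[1, -3], [-2, 7]]  ->  [[-5, 17], [-3, 10]]
... * rho(a) = [[1, -2], [1, -1]]  ->  [[12, -7], [7, -4]]
... * rho(b^-1) = [[7, 3], [2, 1]]  ->  [[70, 29], [41, 17]]
... * rho(b^-1) = [[7, 3], [2, 1]]  ->  [[548, 239], [321, 140]]
... * rho(a) = [[1, -2], [1, -1]]  ->  [[787, -1335], [461, -782]]
... * rho(b) = [[1, -3], [-2, 7]]  ->  [[3457, -11706], [2025, -6857]]
... * rho(b) = [[1, -3], [-2, 7]]  ->  [[26869, -92313], [15739, -54074]]
... * rho(a) = [[1, -2], [1, -1]]  ->  [[-65444, 38575], [-38335, 22596]]
... * rho(b^-1) = [[7, 3], [2, 1]]  ->  [[-380958, -157757], [-223153, -92409]]
... * rho(a) = [[1, -2], [1, -1]]  ->  [[-538715, 919673], [-315562, 538715]]
... * rho(b^-1) = [[7, 3], [2, 1]]  ->  [[-1931659, -696472], [-1131504, -407971]]
... * rho(b^-1) = [[7, 3], [2, 1]]  ->  [[-14914557, -6491449], [-8736470, -3802483]]
tr = -14914557 + -3802483 = -18717040

-18717040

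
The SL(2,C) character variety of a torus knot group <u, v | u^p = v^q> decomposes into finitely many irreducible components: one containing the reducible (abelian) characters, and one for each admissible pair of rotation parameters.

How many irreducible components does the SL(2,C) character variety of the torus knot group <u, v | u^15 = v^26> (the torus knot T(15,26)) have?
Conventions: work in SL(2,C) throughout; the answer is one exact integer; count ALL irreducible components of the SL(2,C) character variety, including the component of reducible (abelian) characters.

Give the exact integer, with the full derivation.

Gamma = < u, v | u^15 = v^26 > (torus knot T(15,26)); the central element u^15 = v^26 acts as +I or -I in any irreducible SL(2,C) representation.
On an irreducible component, tr(u) is locked at 2*cos(pi*alpha/15) for some alpha in 1..14, and tr(v) at 2*cos(pi*beta/26) for some beta in 1..25.
The two central values (-1)^alpha I and (-1)^beta I must be the same matrix, so alpha and beta share a parity.
count pairs: odd alpha (7 choices) x odd beta (13), plus even alpha (7) x even beta (12): 7*13 + 7*12 = 175.
Total: 175 irreducible-character components + 1 reducible (abelian) component = 176.

176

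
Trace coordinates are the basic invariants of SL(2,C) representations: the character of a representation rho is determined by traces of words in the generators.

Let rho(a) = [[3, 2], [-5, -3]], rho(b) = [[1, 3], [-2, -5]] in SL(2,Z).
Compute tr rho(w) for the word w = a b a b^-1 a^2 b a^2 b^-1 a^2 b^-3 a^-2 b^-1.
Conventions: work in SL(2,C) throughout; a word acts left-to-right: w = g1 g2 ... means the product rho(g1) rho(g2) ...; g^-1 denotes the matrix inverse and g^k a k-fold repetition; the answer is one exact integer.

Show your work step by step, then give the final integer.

-2911

rho(a) = [[3, 2], [-5, -3]]
... * rho(b) = [[1, 3], [-2, -5]]  ->  [[-1, -1], [1, 0]]
... * rho(a) = [[3, 2], [-5, -3]]  ->  [[2, 1], [3, 2]]
... * rho(b^-1) = [[-5, -3], [2, 1]]  ->  [[-8, -5], [-11, -7]]
... * rho(a) = [[3, 2], [-5, -3]]  ->  [[1, -1], [2, -1]]
... * rho(a) = [[3, 2], [-5, -3]]  ->  [[8, 5], [11, 7]]
... * rho(b) = [[1, 3], [-2, -5]]  ->  [[-2, -1], [-3, -2]]
... * rho(a) = [[3, 2], [-5, -3]]  ->  [[-1, -1], [1, 0]]
... * rho(a) = [[3, 2], [-5, -3]]  ->  [[2, 1], [3, 2]]
... * rho(b^-1) = [[-5, -3], [2, 1]]  ->  [[-8, -5], [-11, -7]]
... * rho(a) = [[3, 2], [-5, -3]]  ->  [[1, -1], [2, -1]]
... * rho(a) = [[3, 2], [-5, -3]]  ->  [[8, 5], [11, 7]]
... * rho(b^-1) = [[-5, -3], [2, 1]]  ->  [[-30, -19], [-41, -26]]
... * rho(b^-1) = [[-5, -3], [2, 1]]  ->  [[112, 71], [153, 97]]
... * rho(b^-1) = [[-5, -3], [2, 1]]  ->  [[-418, -265], [-571, -362]]
... * rho(a^-1) = [[-3, -2], [5, 3]]  ->  [[-71, 41], [-97, 56]]
... * rho(a^-1) = [[-3, -2], [5, 3]]  ->  [[418, 265], [571, 362]]
... * rho(b^-1) = [[-5, -3], [2, 1]]  ->  [[-1560, -989], [-2131, -1351]]
tr = -1560 + -1351 = -2911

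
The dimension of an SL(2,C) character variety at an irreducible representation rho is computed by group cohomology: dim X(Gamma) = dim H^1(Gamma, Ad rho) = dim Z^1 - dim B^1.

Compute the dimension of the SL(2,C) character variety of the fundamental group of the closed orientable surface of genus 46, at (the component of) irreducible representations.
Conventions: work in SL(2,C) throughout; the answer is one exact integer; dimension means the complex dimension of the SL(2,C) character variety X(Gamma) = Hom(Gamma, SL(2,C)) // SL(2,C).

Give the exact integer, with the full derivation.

270

Gamma = pi_1(Sigma_46) = < a_1, b_1, ..., a_46, b_46 | prod [a_i, b_i] > has 2g = 92 generators and 1 relator.
Unconstrained cocycle data is one sl_2 vector per generator (276 dimensions), cut by the relator condition d_2(z) = 0.
H^2 = coker(d_2) is dual to H^0 = 0 at irreducible rho (Poincare duality), so d_2 is onto: dim Z^1 = 273.
dim B^1 = 3 (coboundaries, injective at irreducible rho).
Hence dim X = 273 - 3 = 270.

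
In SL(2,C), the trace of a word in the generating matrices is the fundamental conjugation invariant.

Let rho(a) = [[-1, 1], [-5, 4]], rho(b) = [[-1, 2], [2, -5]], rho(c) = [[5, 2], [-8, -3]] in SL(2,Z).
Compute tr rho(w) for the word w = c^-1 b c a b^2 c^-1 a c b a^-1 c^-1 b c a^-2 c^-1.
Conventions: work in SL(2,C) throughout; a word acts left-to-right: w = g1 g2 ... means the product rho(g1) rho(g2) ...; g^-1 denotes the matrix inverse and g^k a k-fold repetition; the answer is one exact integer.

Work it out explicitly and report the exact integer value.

rho(c^-1) = [[-3, -2], [8, 5]]
... * rho(b) = [[-1, 2], [2, -5]]  ->  [[-1, 4], [2, -9]]
... * rho(c) = [[5, 2], [-8, -3]]  ->  [[-37, -14], [82, 31]]
... * rho(a) = [[-1, 1], [-5, 4]]  ->  [[107, -93], [-237, 206]]
... * rho(b) = [[-1, 2], [2, -5]]  ->  [[-293, 679], [649, -1504]]
... * rho(b) = [[-1, 2], [2, -5]]  ->  [[1651, -3981], [-3657, 8818]]
... * rho(c^-1) = [[-3, -2], [8, 5]]  ->  [[-36801, -23207], [81515, 51404]]
... * rho(a) = [[-1, 1], [-5, 4]]  ->  [[152836, -129629], [-338535, 287131]]
... * rho(c) = [[5, 2], [-8, -3]]  ->  [[1801212, 694559], [-3989723, -1538463]]
... * rho(b) = [[-1, 2], [2, -5]]  ->  [[-412094, 129629], [912797, -287131]]
... * rho(a^-1) = [[4, -1], [5, -1]]  ->  [[-1000231, 282465], [2215533, -625666]]
... * rho(c^-1) = [[-3, -2], [8, 5]]  ->  [[5260413, 3412787], [-11651927, -7559396]]
... * rho(b) = [[-1, 2], [2, -5]]  ->  [[1565161, -6543109], [-3466865, 14493126]]
... * rho(c) = [[5, 2], [-8, -3]]  ->  [[60170677, 22759649], [-133279333, -50413108]]
... * rho(a^-1) = [[4, -1], [5, -1]]  ->  [[354480953, -82930326], [-785182872, 183692441]]
... * rho(a^-1) = [[4, -1], [5, -1]]  ->  [[1003272182, -271550627], [-2222269283, 601490431]]
... * rho(c^-1) = [[-3, -2], [8, 5]]  ->  [[-5182221562, -3364297499], [11478731297, 7451990721]]
tr = -5182221562 + 7451990721 = 2269769159

2269769159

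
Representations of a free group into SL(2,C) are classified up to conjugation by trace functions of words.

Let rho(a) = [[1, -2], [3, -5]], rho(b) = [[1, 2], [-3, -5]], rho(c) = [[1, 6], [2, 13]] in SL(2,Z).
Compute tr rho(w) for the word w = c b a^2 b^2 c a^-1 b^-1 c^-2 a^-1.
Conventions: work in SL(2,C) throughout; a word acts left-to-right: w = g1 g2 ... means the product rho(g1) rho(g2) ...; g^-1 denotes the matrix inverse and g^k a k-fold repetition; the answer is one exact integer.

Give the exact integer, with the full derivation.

274911370

rho(c) = [[1, 6], [2, 13]]
... * rho(b) = [[1, 2], [-3, -5]]  ->  [[-17, -28], [-37, -61]]
... * rho(a) = [[1, -2], [3, -5]]  ->  [[-101, 174], [-220, 379]]
... * rho(a) = [[1, -2], [3, -5]]  ->  [[421, -668], [917, -1455]]
... * rho(b) = [[1, 2], [-3, -5]]  ->  [[2425, 4182], [5282, 9109]]
... * rho(b) = [[1, 2], [-3, -5]]  ->  [[-10121, -16060], [-22045, -34981]]
... * rho(c) = [[1, 6], [2, 13]]  ->  [[-42241, -269506], [-92007, -587023]]
... * rho(a^-1) = [[-5, 2], [-3, 1]]  ->  [[1019723, -353988], [2221104, -771037]]
... * rho(b^-1) = [[-5, -2], [3, 1]]  ->  [[-6160579, -2393434], [-13418631, -5213245]]
... * rho(c^-1) = [[13, -6], [-2, 1]]  ->  [[-75300659, 34570040], [-164015713, 75298541]]
... * rho(c^-1) = [[13, -6], [-2, 1]]  ->  [[-1048048647, 486373994], [-2282801351, 1059392819]]
... * rho(a^-1) = [[-5, 2], [-3, 1]]  ->  [[3781121253, -1609723300], [8235828298, -3506209883]]
tr = 3781121253 + -3506209883 = 274911370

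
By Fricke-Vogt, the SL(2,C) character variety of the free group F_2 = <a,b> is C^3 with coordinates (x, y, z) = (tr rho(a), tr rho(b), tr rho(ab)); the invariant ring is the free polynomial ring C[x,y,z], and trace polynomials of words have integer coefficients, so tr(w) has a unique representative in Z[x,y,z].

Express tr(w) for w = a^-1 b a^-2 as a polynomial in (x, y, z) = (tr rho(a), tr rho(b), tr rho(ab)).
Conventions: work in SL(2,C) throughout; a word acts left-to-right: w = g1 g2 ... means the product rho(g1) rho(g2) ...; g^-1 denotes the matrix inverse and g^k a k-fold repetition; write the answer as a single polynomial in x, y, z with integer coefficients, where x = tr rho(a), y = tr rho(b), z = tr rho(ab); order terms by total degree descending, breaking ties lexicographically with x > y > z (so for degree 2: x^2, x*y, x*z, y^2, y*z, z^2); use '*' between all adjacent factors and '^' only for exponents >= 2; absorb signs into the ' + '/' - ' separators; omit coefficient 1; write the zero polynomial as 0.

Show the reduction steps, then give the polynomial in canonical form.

tr(a^-1 b) = tr(b)*tr(a) - tr(b a) = x*y - z
tr(a^-2 b) = tr(a^-1 b)*tr(a) - tr(a^-1 b a) = x^2*y - x*z - y
tr(a^-1 b a^-2) = tr(a^-2 b)*tr(a) - tr(a^-2 b a) = x^3*y - x^2*z - 2*x*y + z

x^3*y - x^2*z - 2*x*y + z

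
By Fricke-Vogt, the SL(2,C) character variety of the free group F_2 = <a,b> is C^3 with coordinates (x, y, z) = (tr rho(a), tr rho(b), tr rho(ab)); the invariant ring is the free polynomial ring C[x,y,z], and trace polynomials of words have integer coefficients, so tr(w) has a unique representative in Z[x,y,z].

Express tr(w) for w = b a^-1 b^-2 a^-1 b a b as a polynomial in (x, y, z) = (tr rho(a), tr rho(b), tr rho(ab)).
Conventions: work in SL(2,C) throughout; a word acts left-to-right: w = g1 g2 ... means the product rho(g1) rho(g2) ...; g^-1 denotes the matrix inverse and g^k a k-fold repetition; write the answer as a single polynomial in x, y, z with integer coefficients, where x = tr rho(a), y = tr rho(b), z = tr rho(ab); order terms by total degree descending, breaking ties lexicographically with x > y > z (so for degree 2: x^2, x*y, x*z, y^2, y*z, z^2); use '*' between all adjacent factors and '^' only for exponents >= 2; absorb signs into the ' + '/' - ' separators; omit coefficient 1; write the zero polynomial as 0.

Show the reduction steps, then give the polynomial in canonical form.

tr(b a b) = tr(b) tr(a b) - tr(a)  (reduce the b square) = y*z - x
reduce: tr(b a b a) = tr(a b) tr(a b) - tr(1)  (split on a) = z^2 - 2
reduce: tr(a^-1 b a b) = tr(b a b) tr(a) - tr(b a b a)  (eliminate a^-1) = x*y*z - x^2 - z^2 + 2
tr(b a b^2) = tr(b) tr(b a b) - tr(b a)  (reduce the b square) = y^2*z - x*y - z
so tr(a b a) = tr(a) tr(b a) - tr(b)  (reduce the a square) = x*z - y
tr(a b^2 a b) = tr(b) tr(a b a b) - tr(a b a)  (reduce the b square) = y*z^2 - x*z - y
tr(b^2) = tr(b) tr(b) - tr(1)  (reduce the b square) = y^2 - 2
reduce: tr(a b^2 a) = tr(a) tr(b^2 a) - tr(b^2)  (reduce the a square) = x*y*z - x^2 - y^2 + 2
so tr(b a b^2 a b) = tr(b) tr(a b^2 a b) - tr(a b^2 a)  (reduce the b square) = y^2*z^2 - 2*x*y*z + x^2 - 2
so tr(a b a b a b) = tr(a b a b) tr(a b) - tr(b a)  (split on a) = z^3 - 3*z
reduce: tr(a b a b a) = tr(a) tr(b a b a) - tr(b a b)  (reduce the a square) = x*z^2 - y*z - x
tr(b a b^2 a b a) = tr(b) tr(a b a b a b) - tr(a b a b a)  (reduce the b square) = y*z^3 - x*z^2 - 2*y*z + x
so tr(a^-1 b a b^2 a b) = tr(b a b^2 a b) tr(a) - tr(b a b^2 a b a)  (eliminate a^-1) = x*y^2*z^2 - 2*x^2*y*z - y*z^3 + x^3 + x*z^2 + 2*y*z - 3*x
tr(b^-1 a^-1 b a b^2 a) = tr(a^-1 b a b^2 a) tr(b) - tr(a^-1 b a b^2 a b)  (eliminate b^-1) = -x*y^2*z^2 + 2*x^2*y*z + y^3*z + y*z^3 - x^3 - x*y^2 - x*z^2 - 3*y*z + 3*x
tr(a^-1 b a b^2 a^-1 b^-1) = tr(b^-1 a^-1 b a b^2) tr(a) - tr(b^-1 a^-1 b a b^2 a)  (eliminate a^-1) = x*y^2*z^2 - x^2*y*z - y^3*z - y*z^3 + x*y^2 + 3*y*z - x
tr(a^-1 b a b^2) = tr(b a b^2) tr(a) - tr(b a b^2 a)  (eliminate a^-1) = x*y^2*z - x^2*y - y*z^2 + y
tr(a^-1 b a b^2 a^-1) = tr(a^-1 b a b^2) tr(a) - tr(a^-1 b a b^2 a)  (eliminate a^-1) = x^2*y^2*z - x^3*y - x*y*z^2 - y^2*z + 2*x*y + z
reduce: tr(b a^-1 b^-2 a^-1 b a b) = tr(a^-1 b a b^2 a^-1 b^-1) tr(b) - tr(a^-1 b a b^2 a^-1)  (eliminate b^-1) = x*y^3*z^2 - 2*x^2*y^2*z - y^4*z - y^2*z^3 + x^3*y + x*y^3 + x*y*z^2 + 4*y^2*z - 3*x*y - z

x*y^3*z^2 - 2*x^2*y^2*z - y^4*z - y^2*z^3 + x^3*y + x*y^3 + x*y*z^2 + 4*y^2*z - 3*x*y - z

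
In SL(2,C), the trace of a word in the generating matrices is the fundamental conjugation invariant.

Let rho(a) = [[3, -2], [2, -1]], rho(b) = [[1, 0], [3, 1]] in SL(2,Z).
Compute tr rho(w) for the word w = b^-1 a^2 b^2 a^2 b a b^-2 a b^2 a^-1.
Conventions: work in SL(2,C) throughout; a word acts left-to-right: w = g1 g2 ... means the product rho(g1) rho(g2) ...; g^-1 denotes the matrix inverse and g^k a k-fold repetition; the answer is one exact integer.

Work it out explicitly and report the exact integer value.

rho(b^-1) = [[1, 0], [-3, 1]]
... * rho(a) = [[3, -2], [2, -1]]  ->  [[3, -2], [-7, 5]]
... * rho(a) = [[3, -2], [2, -1]]  ->  [[5, -4], [-11, 9]]
... * rho(b) = [[1, 0], [3, 1]]  ->  [[-7, -4], [16, 9]]
... * rho(b) = [[1, 0], [3, 1]]  ->  [[-19, -4], [43, 9]]
... * rho(a) = [[3, -2], [2, -1]]  ->  [[-65, 42], [147, -95]]
... * rho(a) = [[3, -2], [2, -1]]  ->  [[-111, 88], [251, -199]]
... * rho(b) = [[1, 0], [3, 1]]  ->  [[153, 88], [-346, -199]]
... * rho(a) = [[3, -2], [2, -1]]  ->  [[635, -394], [-1436, 891]]
... * rho(b^-1) = [[1, 0], [-3, 1]]  ->  [[1817, -394], [-4109, 891]]
... * rho(b^-1) = [[1, 0], [-3, 1]]  ->  [[2999, -394], [-6782, 891]]
... * rho(a) = [[3, -2], [2, -1]]  ->  [[8209, -5604], [-18564, 12673]]
... * rho(b) = [[1, 0], [3, 1]]  ->  [[-8603, -5604], [19455, 12673]]
... * rho(b) = [[1, 0], [3, 1]]  ->  [[-25415, -5604], [57474, 12673]]
... * rho(a^-1) = [[-1, 2], [-2, 3]]  ->  [[36623, -67642], [-82820, 152967]]
tr = 36623 + 152967 = 189590

189590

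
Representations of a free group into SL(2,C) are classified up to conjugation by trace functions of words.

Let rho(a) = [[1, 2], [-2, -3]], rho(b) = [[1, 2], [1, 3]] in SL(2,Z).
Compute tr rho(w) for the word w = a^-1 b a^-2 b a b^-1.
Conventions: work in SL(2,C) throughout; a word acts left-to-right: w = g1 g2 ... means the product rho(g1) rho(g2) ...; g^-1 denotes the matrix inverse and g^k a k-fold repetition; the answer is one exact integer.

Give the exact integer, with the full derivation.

-296

rho(a^-1) = [[-3, -2], [2, 1]]
... * rho(b) = [[1, 2], [1, 3]]  ->  [[-5, -12], [3, 7]]
... * rho(a^-1) = [[-3, -2], [2, 1]]  ->  [[-9, -2], [5, 1]]
... * rho(a^-1) = [[-3, -2], [2, 1]]  ->  [[23, 16], [-13, -9]]
... * rho(b) = [[1, 2], [1, 3]]  ->  [[39, 94], [-22, -53]]
... * rho(a) = [[1, 2], [-2, -3]]  ->  [[-149, -204], [84, 115]]
... * rho(b^-1) = [[3, -2], [-1, 1]]  ->  [[-243, 94], [137, -53]]
tr = -243 + -53 = -296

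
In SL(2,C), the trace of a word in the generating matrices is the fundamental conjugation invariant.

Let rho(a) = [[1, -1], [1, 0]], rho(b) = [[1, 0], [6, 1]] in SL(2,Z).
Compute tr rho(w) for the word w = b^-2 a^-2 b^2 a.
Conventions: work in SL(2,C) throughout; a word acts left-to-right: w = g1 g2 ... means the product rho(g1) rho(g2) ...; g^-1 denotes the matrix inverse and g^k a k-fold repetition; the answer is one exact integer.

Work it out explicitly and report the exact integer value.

rho(b^-1) = [[1, 0], [-6, 1]]
... * rho(b^-1) = [[1, 0], [-6, 1]]  ->  [[1, 0], [-12, 1]]
... * rho(a^-1) = [[0, 1], [-1, 1]]  ->  [[0, 1], [-1, -11]]
... * rho(a^-1) = [[0, 1], [-1, 1]]  ->  [[-1, 1], [11, -12]]
... * rho(b) = [[1, 0], [6, 1]]  ->  [[5, 1], [-61, -12]]
... * rho(b) = [[1, 0], [6, 1]]  ->  [[11, 1], [-133, -12]]
... * rho(a) = [[1, -1], [1, 0]]  ->  [[12, -11], [-145, 133]]
tr = 12 + 133 = 145

145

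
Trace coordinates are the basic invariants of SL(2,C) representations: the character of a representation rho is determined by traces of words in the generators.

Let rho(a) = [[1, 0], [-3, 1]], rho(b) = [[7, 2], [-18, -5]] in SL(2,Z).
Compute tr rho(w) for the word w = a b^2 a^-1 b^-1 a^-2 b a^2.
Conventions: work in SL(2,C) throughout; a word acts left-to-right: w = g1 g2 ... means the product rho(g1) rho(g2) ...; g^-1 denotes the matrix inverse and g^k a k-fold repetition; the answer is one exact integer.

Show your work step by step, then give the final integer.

rho(a) = [[1, 0], [-3, 1]]
... * rho(b) = [[7, 2], [-18, -5]]  ->  [[7, 2], [-39, -11]]
... * rho(b) = [[7, 2], [-18, -5]]  ->  [[13, 4], [-75, -23]]
... * rho(a^-1) = [[1, 0], [3, 1]]  ->  [[25, 4], [-144, -23]]
... * rho(b^-1) = [[-5, -2], [18, 7]]  ->  [[-53, -22], [306, 127]]
... * rho(a^-1) = [[1, 0], [3, 1]]  ->  [[-119, -22], [687, 127]]
... * rho(a^-1) = [[1, 0], [3, 1]]  ->  [[-185, -22], [1068, 127]]
... * rho(b) = [[7, 2], [-18, -5]]  ->  [[-899, -260], [5190, 1501]]
... * rho(a) = [[1, 0], [-3, 1]]  ->  [[-119, -260], [687, 1501]]
... * rho(a) = [[1, 0], [-3, 1]]  ->  [[661, -260], [-3816, 1501]]
tr = 661 + 1501 = 2162

2162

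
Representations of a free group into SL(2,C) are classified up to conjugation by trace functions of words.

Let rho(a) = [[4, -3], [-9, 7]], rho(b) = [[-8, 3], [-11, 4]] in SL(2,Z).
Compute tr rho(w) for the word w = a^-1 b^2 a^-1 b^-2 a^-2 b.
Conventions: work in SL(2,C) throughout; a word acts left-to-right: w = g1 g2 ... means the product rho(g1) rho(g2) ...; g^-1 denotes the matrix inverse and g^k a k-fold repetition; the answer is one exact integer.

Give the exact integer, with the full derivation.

rho(a^-1) = [[7, 3], [9, 4]]
... * rho(b) = [[-8, 3], [-11, 4]]  ->  [[-89, 33], [-116, 43]]
... * rho(b) = [[-8, 3], [-11, 4]]  ->  [[349, -135], [455, -176]]
... * rho(a^-1) = [[7, 3], [9, 4]]  ->  [[1228, 507], [1601, 661]]
... * rho(b^-1) = [[4, -3], [11, -8]]  ->  [[10489, -7740], [13675, -10091]]
... * rho(b^-1) = [[4, -3], [11, -8]]  ->  [[-43184, 30453], [-56301, 39703]]
... * rho(a^-1) = [[7, 3], [9, 4]]  ->  [[-28211, -7740], [-36780, -10091]]
... * rho(a^-1) = [[7, 3], [9, 4]]  ->  [[-267137, -115593], [-348279, -150704]]
... * rho(b) = [[-8, 3], [-11, 4]]  ->  [[3408619, -1263783], [4443976, -1647653]]
tr = 3408619 + -1647653 = 1760966

1760966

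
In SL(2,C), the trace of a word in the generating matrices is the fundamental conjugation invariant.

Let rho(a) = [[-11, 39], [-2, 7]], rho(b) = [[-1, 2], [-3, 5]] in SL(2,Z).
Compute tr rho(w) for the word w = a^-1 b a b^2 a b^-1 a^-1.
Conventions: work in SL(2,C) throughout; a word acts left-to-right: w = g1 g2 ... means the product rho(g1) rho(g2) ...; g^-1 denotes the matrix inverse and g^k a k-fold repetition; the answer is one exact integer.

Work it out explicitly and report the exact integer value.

5272366

rho(a^-1) = [[7, -39], [2, -11]]
... * rho(b) = [[-1, 2], [-3, 5]]  ->  [[110, -181], [31, -51]]
... * rho(a) = [[-11, 39], [-2, 7]]  ->  [[-848, 3023], [-239, 852]]
... * rho(b) = [[-1, 2], [-3, 5]]  ->  [[-8221, 13419], [-2317, 3782]]
... * rho(b) = [[-1, 2], [-3, 5]]  ->  [[-32036, 50653], [-9029, 14276]]
... * rho(a) = [[-11, 39], [-2, 7]]  ->  [[251090, -894833], [70767, -252199]]
... * rho(b^-1) = [[5, -2], [3, -1]]  ->  [[-1429049, 392653], [-402762, 110665]]
... * rho(a^-1) = [[7, -39], [2, -11]]  ->  [[-9218037, 51413728], [-2598004, 14490403]]
tr = -9218037 + 14490403 = 5272366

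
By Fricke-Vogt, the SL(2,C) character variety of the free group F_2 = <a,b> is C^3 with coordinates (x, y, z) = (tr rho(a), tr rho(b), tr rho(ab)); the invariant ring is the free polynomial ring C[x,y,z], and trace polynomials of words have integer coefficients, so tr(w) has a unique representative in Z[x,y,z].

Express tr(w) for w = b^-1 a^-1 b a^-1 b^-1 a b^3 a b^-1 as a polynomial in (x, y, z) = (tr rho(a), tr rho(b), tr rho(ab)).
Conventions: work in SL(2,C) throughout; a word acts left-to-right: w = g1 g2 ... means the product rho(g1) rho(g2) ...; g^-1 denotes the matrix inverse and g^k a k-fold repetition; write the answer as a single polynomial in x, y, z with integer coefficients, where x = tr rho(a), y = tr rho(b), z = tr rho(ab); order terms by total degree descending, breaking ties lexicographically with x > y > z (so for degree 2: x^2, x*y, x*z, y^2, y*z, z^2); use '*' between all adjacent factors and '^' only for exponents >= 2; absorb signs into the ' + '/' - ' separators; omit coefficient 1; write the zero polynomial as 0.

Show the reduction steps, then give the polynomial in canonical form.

x^2*y^5*z^2 - 2*x^3*y^4*z - 2*x*y^6*z - 2*x*y^4*z^3 + x^4*y^3 + 2*x^2*y^5 + 2*x^2*y^3*z^2 + y^7 + 2*y^5*z^2 + y^3*z^4 + 7*x*y^4*z + x*y^2*z^3 - 7*x^2*y^3 - x^2*y*z^2 - 7*y^5 - 8*y^3*z^2 - y*z^4 - 2*x*y^2*z + 2*x^2*y + 14*y^3 + 6*y*z^2 - 7*y

apply: trace(a^2 b) = trace(a)*trace(b a) - trace(b) = x*z - y
apply: trace(a^2) = trace(a)*trace(a) - trace(1) = x^2 - 2
trace(a^2 b^2) = trace(b)*trace(a^2 b) - trace(a^2) = x*y*z - x^2 - y^2 + 2
use: trace(b^3 a^2) = trace(b)*trace(a^2 b^2) - trace(a^2 b) = x*y^2*z - x^2*y - y^3 - x*z + 3*y
trace(b a b) = trace(b)*trace(a b) - trace(a) = y*z - x
trace(b^3 a) = trace(b)*trace(b a b) - trace(b a) = y^2*z - x*y - z
trace(a b^3 a^2) = trace(a)*trace(b^3 a^2) - trace(b^3 a) = x^2*y^2*z - x^3*y - x*y^3 - x^2*z - y^2*z + 4*x*y + z
trace(a b a b) = trace(a b)*trace(a b) - trace(1) = z^2 - 2
use: trace(b a b^2 a) = trace(b)*trace(a b a b) - trace(a b a) = y*z^2 - x*z - y
trace(b a^2 b a b) = trace(a)*trace(b a b^2 a) - trace(b a b^2) = x*y*z^2 - x^2*z - y^2*z + z
use: trace(b a^2 b a) = trace(a)*trace(b a b a) - trace(b a b) = x*z^2 - y*z - x
apply: trace(a b^3 a^2 b) = trace(b)*trace(b a^2 b a b) - trace(b a^2 b a) = x*y^2*z^2 - x^2*y*z - y^3*z - x*z^2 + 2*y*z + x
apply: trace(a b^-1 a b^3 a) = trace(a b^3 a^2)*trace(b) - trace(a b^3 a^2 b) = x^2*y^3*z - x^3*y^2 - x*y^4 - x*y^2*z^2 + 4*x*y^2 + x*z^2 - y*z - x
trace(a^2 b a^2 b) = trace(a)*trace(b a^2 b a) - trace(b a^2 b) = x^2*z^2 - 2*x*y*z + y^2 - 2
use: trace(a b a^2) = trace(a)*trace(b a^2) - trace(b a) = x^2*z - x*y - z
trace(a^2 b a^2) = trace(a)*trace(a b a^2) - trace(a b a) = x^3*z - x^2*y - 2*x*z + y
apply: trace(a^2 b a^2 b^2) = trace(b)*trace(a^2 b a^2 b) - trace(a^2 b a^2) = x^2*y*z^2 - x^3*z - 2*x*y^2*z + x^2*y + y^3 + 2*x*z - 3*y
trace(a b^3 a^2 b a) = trace(b)*trace(a^2 b a^2 b^2) - trace(a^2 b a^2 b) = x^2*y^2*z^2 - x^3*y*z - 2*x*y^3*z + x^2*y^2 - x^2*z^2 + y^4 + 4*x*y*z - 4*y^2 + 2
trace(a b a b a b) = trace(a b a b)*trace(a b) - trace(b a) = z^3 - 3*z
trace(a b a b a b^2) = trace(b)*trace(a b a b a b) - trace(a b a b a) = y*z^3 - x*z^2 - 2*y*z + x
use: trace(b a b a b^3 a) = trace(b)*trace(a b a b a b^2) - trace(a b a b a b) = y^2*z^3 - x*y*z^2 - 2*y^2*z - z^3 + x*y + 3*z
use: trace(a b a b^3) = trace(b)*trace(b a b a b) - trace(b a b a) = y^2*z^2 - x*y*z - y^2 - z^2 + 2
apply: trace(b a b a b^3) = trace(b)*trace(a b a b^3) - trace(a b a b^2) = y^3*z^2 - x*y^2*z - y^3 - 2*y*z^2 + x*z + 3*y
apply: trace(a b^3 a^2 b a b) = trace(a)*trace(b a b a b^3 a) - trace(b a b a b^3) = x*y^2*z^3 - x^2*y*z^2 - y^3*z^2 - x*y^2*z - x*z^3 + x^2*y + y^3 + 2*y*z^2 + 2*x*z - 3*y
trace(a b a b^-1 a b^3 a) = trace(a b^3 a^2 b a)*trace(b) - trace(a b^3 a^2 b a b) = x^2*y^3*z^2 - x^3*y^2*z - 2*x*y^4*z - x*y^2*z^3 + x^2*y^3 + y^5 + y^3*z^2 + 5*x*y^2*z + x*z^3 - x^2*y - 5*y^3 - 2*y*z^2 - 2*x*z + 5*y
use: trace(b a b a b a^2 b) = trace(a)*trace(b^2 a b a b a) - trace(b^2 a b a b) = x*y*z^3 - x^2*z^2 - y^2*z^2 - x*y*z + x^2 + y^2 + z^2 - 2
trace(b a b a b a^2) = trace(a)*trace(b a b a b a) - trace(b a b a b) = x*z^3 - y*z^2 - 2*x*z + y
trace(a b^3 a b a b a) = trace(b)*trace(b a b a b a^2 b) - trace(b a b a b a^2) = x*y^2*z^3 - x^2*y*z^2 - y^3*z^2 - x*y^2*z - x*z^3 + x^2*y + y^3 + 2*y*z^2 + 2*x*z - 3*y
apply: trace(a b a b a b a b) = trace(a b a b)*trace(a b a b) - trace(1) = z^4 - 4*z^2 + 2
use: trace(b a b a b a b a b) = trace(b)*trace(a b a b a b a b) - trace(a b a b a b a) = y*z^4 - x*z^3 - 3*y*z^2 + 2*x*z + y
trace(a b^3 a b a b a b) = trace(b)*trace(b a b a b a b a b) - trace(b a b a b a b a) = y^2*z^4 - x*y*z^3 - 3*y^2*z^2 - z^4 + 2*x*y*z + y^2 + 4*z^2 - 2
trace(a b a b^-1 a b^3 a b) = trace(a b^3 a b a b a)*trace(b) - trace(a b^3 a b a b a b) = x*y^3*z^3 - x^2*y^2*z^2 - y^4*z^2 - y^2*z^4 - x*y^3*z + x^2*y^2 + y^4 + 5*y^2*z^2 + z^4 - 4*y^2 - 4*z^2 + 2
trace(b a b^-1 a b^3 a b^-1 a) = trace(a b a b^-1 a b^3 a)*trace(b) - trace(a b a b^-1 a b^3 a b) = x^2*y^4*z^2 - x^3*y^3*z - 2*x*y^5*z - 2*x*y^3*z^3 + x^2*y^4 + x^2*y^2*z^2 + y^6 + 2*y^4*z^2 + y^2*z^4 + 6*x*y^3*z + x*y*z^3 - 2*x^2*y^2 - 6*y^4 - 7*y^2*z^2 - z^4 - 2*x*y*z + 9*y^2 + 4*z^2 - 2
apply: trace(a^-1 b a b^-1 a b^3 a b^-1) = trace(b a b^-1 a b^3 a b^-1)*trace(a) - trace(b a b^-1 a b^3 a b^-1 a) = -x^2*y^4*z^2 + 2*x^3*y^3*z + 2*x*y^5*z + 2*x*y^3*z^3 - x^4*y^2 - 2*x^2*y^4 - 2*x^2*y^2*z^2 - y^6 - 2*y^4*z^2 - y^2*z^4 - 6*x*y^3*z - x*y*z^3 + 6*x^2*y^2 + x^2*z^2 + 6*y^4 + 7*y^2*z^2 + z^4 + x*y*z - x^2 - 9*y^2 - 4*z^2 + 2
trace(a b^4 a) = trace(b)*trace(b a^2 b^2) - trace(b a^2 b) = x*y^3*z - x^2*y^2 - y^4 - 2*x*y*z + x^2 + 4*y^2 - 2
apply: trace(b a b^-1 a b^3) = trace(a b^4 a)*trace(b) - trace(a b^4 a b) = x*y^4*z - x^2*y^3 - y^5 - y^3*z^2 - x*y^2*z + x^2*y + 5*y^3 + 2*y*z^2 - x*z - 5*y
use: trace(b^-1 a b^3 a b^-2 a^-1 b a) = trace(a^-1 b a b^-1 a b^3 a b^-1)*trace(b) - trace(a^-1 b a b^-1 a b^3 a) = -x^2*y^5*z^2 + 2*x^3*y^4*z + 2*x*y^6*z + 2*x*y^4*z^3 - x^4*y^3 - 2*x^2*y^5 - 2*x^2*y^3*z^2 - y^7 - 2*y^5*z^2 - y^3*z^4 - 7*x*y^4*z - x*y^2*z^3 + 7*x^2*y^3 + x^2*y*z^2 + 7*y^5 + 8*y^3*z^2 + y*z^4 + 2*x*y^2*z - 2*x^2*y - 14*y^3 - 6*y*z^2 + x*z + 7*y
use: trace(b^-1 a^-1 b a^-1 b^-1 a b^3 a b^-1) = trace(b^-1 a b^3 a b^-2 a^-1 b)*trace(a) - trace(b^-1 a b^3 a b^-2 a^-1 b a) = x^2*y^5*z^2 - 2*x^3*y^4*z - 2*x*y^6*z - 2*x*y^4*z^3 + x^4*y^3 + 2*x^2*y^5 + 2*x^2*y^3*z^2 + y^7 + 2*y^5*z^2 + y^3*z^4 + 7*x*y^4*z + x*y^2*z^3 - 7*x^2*y^3 - x^2*y*z^2 - 7*y^5 - 8*y^3*z^2 - y*z^4 - 2*x*y^2*z + 2*x^2*y + 14*y^3 + 6*y*z^2 - 7*y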